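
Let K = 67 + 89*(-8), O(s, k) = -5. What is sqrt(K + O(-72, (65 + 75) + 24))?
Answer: 5*I*sqrt(26) ≈ 25.495*I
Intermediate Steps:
K = -645 (K = 67 - 712 = -645)
sqrt(K + O(-72, (65 + 75) + 24)) = sqrt(-645 - 5) = sqrt(-650) = 5*I*sqrt(26)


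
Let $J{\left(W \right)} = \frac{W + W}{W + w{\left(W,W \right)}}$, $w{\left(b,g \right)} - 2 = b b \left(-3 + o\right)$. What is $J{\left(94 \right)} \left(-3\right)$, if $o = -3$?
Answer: $\frac{47}{4410} \approx 0.010658$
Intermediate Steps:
$w{\left(b,g \right)} = 2 - 6 b^{2}$ ($w{\left(b,g \right)} = 2 + b b \left(-3 - 3\right) = 2 + b^{2} \left(-6\right) = 2 - 6 b^{2}$)
$J{\left(W \right)} = \frac{2 W}{2 + W - 6 W^{2}}$ ($J{\left(W \right)} = \frac{W + W}{W - \left(-2 + 6 W^{2}\right)} = \frac{2 W}{2 + W - 6 W^{2}}$)
$J{\left(94 \right)} \left(-3\right) = 2 \cdot 94 \frac{1}{2 + 94 - 6 \cdot 94^{2}} \left(-3\right) = 2 \cdot 94 \frac{1}{2 + 94 - 53016} \left(-3\right) = 2 \cdot 94 \frac{1}{-52920} \left(-3\right) = 2 \cdot 94 \left(- \frac{1}{52920}\right) \left(-3\right) = \left(- \frac{47}{13230}\right) \left(-3\right) = \frac{47}{4410}$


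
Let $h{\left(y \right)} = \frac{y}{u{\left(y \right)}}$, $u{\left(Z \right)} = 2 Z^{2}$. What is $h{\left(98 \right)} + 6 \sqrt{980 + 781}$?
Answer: $\frac{1}{196} + 6 \sqrt{1761} \approx 251.79$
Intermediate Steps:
$h{\left(y \right)} = \frac{1}{2 y}$ ($h{\left(y \right)} = \frac{y}{2 y^{2}} = y \frac{1}{2 y^{2}} = \frac{1}{2 y}$)
$h{\left(98 \right)} + 6 \sqrt{980 + 781} = \frac{1}{2 \cdot 98} + 6 \sqrt{980 + 781} = \frac{1}{2} \cdot \frac{1}{98} + 6 \sqrt{1761} = \frac{1}{196} + 6 \sqrt{1761}$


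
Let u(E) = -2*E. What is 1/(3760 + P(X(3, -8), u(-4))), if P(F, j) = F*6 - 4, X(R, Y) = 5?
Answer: 1/3786 ≈ 0.00026413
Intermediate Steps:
P(F, j) = -4 + 6*F (P(F, j) = 6*F - 4 = -4 + 6*F)
1/(3760 + P(X(3, -8), u(-4))) = 1/(3760 + (-4 + 6*5)) = 1/(3760 + (-4 + 30)) = 1/(3760 + 26) = 1/3786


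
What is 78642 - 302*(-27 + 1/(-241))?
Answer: 20918138/241 ≈ 86797.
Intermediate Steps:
78642 - 302*(-27 + 1/(-241)) = 78642 - 302*(-27 - 1/241) = 78642 - 302*(-6508/241) = 78642 + 1965416/241 = 20918138/241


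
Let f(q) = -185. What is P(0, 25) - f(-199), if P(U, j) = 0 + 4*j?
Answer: 285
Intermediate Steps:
P(U, j) = 4*j
P(0, 25) - f(-199) = 4*25 - 1*(-185) = 100 + 185 = 285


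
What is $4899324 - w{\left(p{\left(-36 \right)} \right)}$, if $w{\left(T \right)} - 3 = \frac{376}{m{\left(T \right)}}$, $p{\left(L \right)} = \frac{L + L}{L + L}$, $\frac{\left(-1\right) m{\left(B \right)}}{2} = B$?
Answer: $4899509$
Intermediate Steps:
$m{\left(B \right)} = - 2 B$
$p{\left(L \right)} = 1$ ($p{\left(L \right)} = \frac{2 L}{2 L} = 2 L \frac{1}{2 L} = 1$)
$w{\left(T \right)} = 3 - \frac{188}{T}$ ($w{\left(T \right)} = 3 + \frac{376}{\left(-2\right) T} = 3 + 376 \left(- \frac{1}{2 T}\right) = 3 - \frac{188}{T}$)
$4899324 - w{\left(p{\left(-36 \right)} \right)} = 4899324 - \left(3 - \frac{188}{1}\right) = 4899324 - \left(3 - 188\right) = 4899324 - -185 = 4899324 + 185 = 4899509$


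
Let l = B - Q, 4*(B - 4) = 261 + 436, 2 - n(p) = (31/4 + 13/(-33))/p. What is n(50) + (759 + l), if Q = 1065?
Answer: -830921/6600 ≈ -125.90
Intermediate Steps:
n(p) = 2 - 971/(132*p) (n(p) = 2 - (31/4 + 13/(-33))/p = 2 - (31*(1/4) + 13*(-1/33))/p = 2 - (31/4 - 13/33)/p = 2 - 971/(132*p))
B = 713/4 (B = 4 + (261 + 436)/4 = 4 + (1/4)*697 = 4 + 697/4 = 713/4 ≈ 178.25)
l = -3547/4 (l = 713/4 - 1*1065 = 713/4 - 1065 = -3547/4 ≈ -886.75)
n(50) + (759 + l) = (2 - 971/132/50) + (759 - 3547/4) = (2 - 971/132*1/50) - 511/4 = (2 - 971/6600) - 511/4 = 12229/6600 - 511/4 = -830921/6600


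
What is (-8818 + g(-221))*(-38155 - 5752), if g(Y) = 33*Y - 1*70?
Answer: 710459167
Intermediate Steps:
g(Y) = -70 + 33*Y (g(Y) = 33*Y - 70 = -70 + 33*Y)
(-8818 + g(-221))*(-38155 - 5752) = (-8818 + (-70 + 33*(-221)))*(-38155 - 5752) = (-8818 + (-70 - 7293))*(-43907) = (-8818 - 7363)*(-43907) = -16181*(-43907) = 710459167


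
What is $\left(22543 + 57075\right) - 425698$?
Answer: $-346080$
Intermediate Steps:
$\left(22543 + 57075\right) - 425698 = 79618 - 425698 = -346080$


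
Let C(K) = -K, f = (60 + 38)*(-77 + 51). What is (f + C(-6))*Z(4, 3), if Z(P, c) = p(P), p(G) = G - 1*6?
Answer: 5084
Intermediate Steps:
f = -2548 (f = 98*(-26) = -2548)
p(G) = -6 + G (p(G) = G - 6 = -6 + G)
Z(P, c) = -6 + P
(f + C(-6))*Z(4, 3) = (-2548 - 1*(-6))*(-6 + 4) = (-2548 + 6)*(-2) = -2542*(-2) = 5084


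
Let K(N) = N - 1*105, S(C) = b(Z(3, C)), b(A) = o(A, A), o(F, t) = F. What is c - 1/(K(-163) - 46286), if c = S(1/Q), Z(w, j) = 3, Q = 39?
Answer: 139663/46554 ≈ 3.0000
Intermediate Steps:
b(A) = A
S(C) = 3
c = 3
K(N) = -105 + N (K(N) = N - 105 = -105 + N)
c - 1/(K(-163) - 46286) = 3 - 1/((-105 - 163) - 46286) = 3 - 1/(-268 - 46286) = 3 - 1/(-46554) = 3 - 1*(-1/46554) = 3 + 1/46554 = 139663/46554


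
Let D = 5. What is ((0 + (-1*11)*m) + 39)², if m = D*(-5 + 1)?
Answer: 67081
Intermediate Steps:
m = -20 (m = 5*(-5 + 1) = 5*(-4) = -20)
((0 + (-1*11)*m) + 39)² = ((0 - 1*11*(-20)) + 39)² = ((0 - 11*(-20)) + 39)² = ((0 + 220) + 39)² = (220 + 39)² = 259² = 67081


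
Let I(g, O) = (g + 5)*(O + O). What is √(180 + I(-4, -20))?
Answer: 2*√35 ≈ 11.832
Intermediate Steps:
I(g, O) = 2*O*(5 + g) (I(g, O) = (5 + g)*(2*O) = 2*O*(5 + g))
√(180 + I(-4, -20)) = √(180 + 2*(-20)*(5 - 4)) = √(180 + 2*(-20)*1) = √(180 - 40) = √140 = 2*√35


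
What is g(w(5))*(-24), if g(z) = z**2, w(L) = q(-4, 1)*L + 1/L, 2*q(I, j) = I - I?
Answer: -24/25 ≈ -0.96000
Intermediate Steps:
q(I, j) = 0 (q(I, j) = (I - I)/2 = (1/2)*0 = 0)
w(L) = 1/L (w(L) = 0*L + 1/L = 0 + 1/L = 1/L)
g(w(5))*(-24) = (1/5)**2*(-24) = (1/25)*(-24) = -24/25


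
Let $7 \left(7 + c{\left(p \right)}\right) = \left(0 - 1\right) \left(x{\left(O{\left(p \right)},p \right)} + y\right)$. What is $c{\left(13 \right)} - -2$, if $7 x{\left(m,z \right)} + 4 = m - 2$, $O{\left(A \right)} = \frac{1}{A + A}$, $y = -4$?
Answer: $- \frac{5487}{1274} \approx -4.3069$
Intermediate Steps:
$O{\left(A \right)} = \frac{1}{2 A}$
$x{\left(m,z \right)} = - \frac{6}{7} + \frac{m}{7}$ ($x{\left(m,z \right)} = - \frac{4}{7} + \frac{m - 2}{7} = - \frac{4}{7} + \frac{-2 + m}{7} = - \frac{4}{7} + \left(- \frac{2}{7} + \frac{m}{7}\right) = - \frac{6}{7} + \frac{m}{7}$)
$c{\left(p \right)} = - \frac{309}{49} - \frac{1}{98 p}$ ($c{\left(p \right)} = -7 + \frac{\left(0 - 1\right) \left(\left(- \frac{6}{7} + \frac{\frac{1}{2} \frac{1}{p}}{7}\right) - 4\right)}{7} = -7 + \frac{\left(0 - 1\right) \left(\left(- \frac{6}{7} + \frac{1}{14 p}\right) - 4\right)}{7} = -7 + \frac{\left(-1\right) \left(- \frac{34}{7} + \frac{1}{14 p}\right)}{7} = -7 + \frac{\frac{34}{7} - \frac{1}{14 p}}{7} = -7 + \left(\frac{34}{49} - \frac{1}{98 p}\right) = - \frac{309}{49} - \frac{1}{98 p}$)
$c{\left(13 \right)} - -2 = \frac{-1 - 8034}{98 \cdot 13} - -2 = \frac{1}{98} \cdot \frac{1}{13} \left(-1 - 8034\right) + \left(6 - 4\right) = \frac{1}{98} \cdot \frac{1}{13} \left(-8035\right) + 2 = - \frac{8035}{1274} + 2 = - \frac{5487}{1274}$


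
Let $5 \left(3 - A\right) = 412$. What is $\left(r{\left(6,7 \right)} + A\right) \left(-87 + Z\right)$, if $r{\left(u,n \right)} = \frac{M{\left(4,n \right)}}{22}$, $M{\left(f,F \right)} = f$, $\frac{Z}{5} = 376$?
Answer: $- \frac{710191}{5} \approx -1.4204 \cdot 10^{5}$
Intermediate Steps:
$A = - \frac{397}{5}$ ($A = 3 - \frac{412}{5} = - \frac{397}{5} \approx -79.4$)
$Z = 1880$ ($Z = 5 \cdot 376 = 1880$)
$r{\left(u,n \right)} = \frac{2}{11}$ ($r{\left(u,n \right)} = \frac{4}{22} = 4 \cdot \frac{1}{22} = \frac{2}{11}$)
$\left(r{\left(6,7 \right)} + A\right) \left(-87 + Z\right) = \left(\frac{2}{11} - \frac{397}{5}\right) \left(-87 + 1880\right) = \left(- \frac{4357}{55}\right) 1793 = - \frac{710191}{5}$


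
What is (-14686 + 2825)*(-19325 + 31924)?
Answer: -149436739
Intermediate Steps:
(-14686 + 2825)*(-19325 + 31924) = -11861*12599 = -149436739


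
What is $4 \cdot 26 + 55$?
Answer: $159$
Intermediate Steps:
$4 \cdot 26 + 55 = 104 + 55 = 159$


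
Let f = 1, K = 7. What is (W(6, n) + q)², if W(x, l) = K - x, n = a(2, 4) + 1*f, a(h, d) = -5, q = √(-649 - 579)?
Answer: -1227 + 4*I*√307 ≈ -1227.0 + 70.086*I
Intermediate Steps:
q = 2*I*√307 (q = √(-1228) = 2*I*√307 ≈ 35.043*I)
n = -4 (n = -5 + 1*1 = -5 + 1 = -4)
W(x, l) = 7 - x
(W(6, n) + q)² = ((7 - 1*6) + 2*I*√307)² = ((7 - 6) + 2*I*√307)² = (1 + 2*I*√307)²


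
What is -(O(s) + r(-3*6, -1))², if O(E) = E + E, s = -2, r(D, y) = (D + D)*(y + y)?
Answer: -4624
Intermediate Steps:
r(D, y) = 4*D*y (r(D, y) = (2*D)*(2*y) = 4*D*y)
O(E) = 2*E
-(O(s) + r(-3*6, -1))² = -(2*(-2) + 4*(-3*6)*(-1))² = -(-4 + 4*(-18)*(-1))² = -(-4 + 72)² = -1*68² = -1*4624 = -4624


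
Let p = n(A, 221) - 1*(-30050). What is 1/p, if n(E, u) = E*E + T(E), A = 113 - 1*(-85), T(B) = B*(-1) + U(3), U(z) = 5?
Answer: 1/69061 ≈ 1.4480e-5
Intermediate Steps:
T(B) = 5 - B (T(B) = B*(-1) + 5 = -B + 5 = 5 - B)
A = 198 (A = 113 + 85 = 198)
n(E, u) = 5 + E² - E (n(E, u) = E*E + (5 - E) = E² + (5 - E) = 5 + E² - E)
p = 69061 (p = (5 + 198² - 1*198) - 1*(-30050) = (5 + 39204 - 198) + 30050 = 39011 + 30050 = 69061)
1/p = 1/69061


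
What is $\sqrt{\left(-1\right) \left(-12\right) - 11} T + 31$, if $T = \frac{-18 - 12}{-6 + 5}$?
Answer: $61$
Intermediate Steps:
$T = 30$ ($T = - \frac{30}{-1} = \left(-30\right) \left(-1\right) = 30$)
$\sqrt{\left(-1\right) \left(-12\right) - 11} T + 31 = \sqrt{\left(-1\right) \left(-12\right) - 11} \cdot 30 + 31 = \sqrt{12 - 11} \cdot 30 + 31 = \sqrt{1} \cdot 30 + 31 = 1 \cdot 30 + 31 = 30 + 31 = 61$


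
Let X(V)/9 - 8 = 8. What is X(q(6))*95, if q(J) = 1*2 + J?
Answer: 13680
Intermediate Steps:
q(J) = 2 + J
X(V) = 144 (X(V) = 72 + 9*8 = 72 + 72 = 144)
X(q(6))*95 = 144*95 = 13680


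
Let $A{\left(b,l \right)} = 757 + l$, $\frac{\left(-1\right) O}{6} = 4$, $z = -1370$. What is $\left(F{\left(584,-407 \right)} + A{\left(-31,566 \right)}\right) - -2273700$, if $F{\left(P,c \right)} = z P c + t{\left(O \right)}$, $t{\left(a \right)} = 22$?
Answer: $327907605$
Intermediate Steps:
$O = -24$ ($O = \left(-6\right) 4 = -24$)
$F{\left(P,c \right)} = 22 - 1370 P c$ ($F{\left(P,c \right)} = - 1370 P c + 22 = 22 - 1370 P c$)
$\left(F{\left(584,-407 \right)} + A{\left(-31,566 \right)}\right) - -2273700 = \left(\left(22 - 800080 \left(-407\right)\right) + \left(757 + 566\right)\right) - -2273700 = \left(\left(22 + 325632560\right) + 1323\right) + 2273700 = \left(325632582 + 1323\right) + 2273700 = 325633905 + 2273700 = 327907605$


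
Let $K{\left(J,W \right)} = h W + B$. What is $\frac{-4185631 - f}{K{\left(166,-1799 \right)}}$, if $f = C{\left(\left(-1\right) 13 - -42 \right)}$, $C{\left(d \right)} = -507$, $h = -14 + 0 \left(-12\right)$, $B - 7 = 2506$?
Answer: $- \frac{4185124}{27699} \approx -151.09$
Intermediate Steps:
$B = 2513$ ($B = 7 + 2506 = 2513$)
$h = -14$ ($h = -14 + 0 = -14$)
$K{\left(J,W \right)} = 2513 - 14 W$ ($K{\left(J,W \right)} = - 14 W + 2513 = 2513 - 14 W$)
$f = -507$
$\frac{-4185631 - f}{K{\left(166,-1799 \right)}} = \frac{-4185631 - -507}{2513 - -25186} = \frac{-4185631 + 507}{2513 + 25186} = - \frac{4185124}{27699}$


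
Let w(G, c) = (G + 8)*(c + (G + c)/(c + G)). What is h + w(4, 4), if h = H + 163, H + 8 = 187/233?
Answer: 50282/233 ≈ 215.80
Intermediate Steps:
H = -1677/233 (H = -8 + 187/233 = -1677/233 ≈ -7.1974)
w(G, c) = (1 + c)*(8 + G) (w(G, c) = (8 + G)*(c + (G + c)/(G + c)) = (8 + G)*(c + 1) = (8 + G)*(1 + c) = (1 + c)*(8 + G))
h = 36302/233 (h = -1677/233 + 163 = 36302/233 ≈ 155.80)
h + w(4, 4) = 36302/233 + (8 + 4 + 8*4 + 4*4) = 36302/233 + (8 + 4 + 32 + 16) = 36302/233 + 60 = 50282/233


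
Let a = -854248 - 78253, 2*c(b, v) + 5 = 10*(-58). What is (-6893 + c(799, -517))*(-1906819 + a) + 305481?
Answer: 20402239341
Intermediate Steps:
c(b, v) = -585/2 (c(b, v) = -5/2 + (10*(-58))/2 = -5/2 + (½)*(-580) = -5/2 - 290 = -585/2)
a = -932501
(-6893 + c(799, -517))*(-1906819 + a) + 305481 = (-6893 - 585/2)*(-1906819 - 932501) + 305481 = -14371/2*(-2839320) + 305481 = 20401933860 + 305481 = 20402239341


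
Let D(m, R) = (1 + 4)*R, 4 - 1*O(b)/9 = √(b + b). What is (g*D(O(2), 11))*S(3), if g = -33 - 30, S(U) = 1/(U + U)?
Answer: -1155/2 ≈ -577.50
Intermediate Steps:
O(b) = 36 - 9*√2*√b (O(b) = 36 - 9*√(b + b) = 36 - 9*√2*√b)
S(U) = 1/(2*U)
D(m, R) = 5*R
g = -63
(g*D(O(2), 11))*S(3) = (-315*11)*((½)/3) = (-63*55)*((½)*(⅓)) = -3465*⅙ = -1155/2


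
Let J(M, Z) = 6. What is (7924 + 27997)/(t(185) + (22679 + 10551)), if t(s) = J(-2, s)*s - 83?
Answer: 35921/34257 ≈ 1.0486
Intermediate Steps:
t(s) = -83 + 6*s (t(s) = 6*s - 83 = -83 + 6*s)
(7924 + 27997)/(t(185) + (22679 + 10551)) = (7924 + 27997)/((-83 + 6*185) + (22679 + 10551)) = 35921/((-83 + 1110) + 33230) = 35921/(1027 + 33230) = 35921/34257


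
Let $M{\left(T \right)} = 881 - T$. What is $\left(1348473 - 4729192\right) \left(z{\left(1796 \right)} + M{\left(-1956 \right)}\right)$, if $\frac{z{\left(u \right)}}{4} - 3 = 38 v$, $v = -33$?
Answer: $7326018073$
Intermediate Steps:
$z{\left(u \right)} = -5004$ ($z{\left(u \right)} = 12 + 4 \cdot 38 \left(-33\right) = 12 + 4 \left(-1254\right) = 12 - 5016 = -5004$)
$\left(1348473 - 4729192\right) \left(z{\left(1796 \right)} + M{\left(-1956 \right)}\right) = \left(1348473 - 4729192\right) \left(-5004 + \left(881 - -1956\right)\right) = - 3380719 \left(-5004 + \left(881 + 1956\right)\right) = - 3380719 \left(-5004 + 2837\right) = \left(-3380719\right) \left(-2167\right) = 7326018073$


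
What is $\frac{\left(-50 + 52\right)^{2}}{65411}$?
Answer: $\frac{4}{65411} \approx 6.1152 \cdot 10^{-5}$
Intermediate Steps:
$\frac{\left(-50 + 52\right)^{2}}{65411} = 2^{2} \cdot \frac{1}{65411} = 4 \cdot \frac{1}{65411} = \frac{4}{65411}$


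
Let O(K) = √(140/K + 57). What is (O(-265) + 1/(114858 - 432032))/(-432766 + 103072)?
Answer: 1/104570364756 - √158629/17473782 ≈ -2.2793e-5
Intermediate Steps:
O(K) = √(57 + 140/K)
(O(-265) + 1/(114858 - 432032))/(-432766 + 103072) = (√(57 + 140/(-265)) + 1/(114858 - 432032))/(-432766 + 103072) = (√(57 + 140*(-1/265)) + 1/(-317174))/(-329694) = (√(57 - 28/53) - 1/317174)*(-1/329694) = (√(2993/53) - 1/317174)*(-1/329694) = (√158629/53 - 1/317174)*(-1/329694) = (-1/317174 + √158629/53)*(-1/329694) = 1/104570364756 - √158629/17473782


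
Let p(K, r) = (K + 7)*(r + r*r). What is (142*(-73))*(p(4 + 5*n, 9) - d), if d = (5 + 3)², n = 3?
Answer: -23593016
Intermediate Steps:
d = 64 (d = 8² = 64)
p(K, r) = (7 + K)*(r + r²)
(142*(-73))*(p(4 + 5*n, 9) - d) = (142*(-73))*(9*(7 + (4 + 5*3) + 7*9 + (4 + 5*3)*9) - 1*64) = -10366*(9*(7 + (4 + 15) + 63 + (4 + 15)*9) - 64) = -10366*(9*(7 + 19 + 63 + 19*9) - 64) = -10366*(9*(7 + 19 + 63 + 171) - 64) = -10366*(9*260 - 64) = -10366*(2340 - 64) = -10366*2276 = -23593016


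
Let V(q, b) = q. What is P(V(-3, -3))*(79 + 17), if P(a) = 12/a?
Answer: -384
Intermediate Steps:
P(V(-3, -3))*(79 + 17) = (12/(-3))*(79 + 17) = (12*(-⅓))*96 = -4*96 = -384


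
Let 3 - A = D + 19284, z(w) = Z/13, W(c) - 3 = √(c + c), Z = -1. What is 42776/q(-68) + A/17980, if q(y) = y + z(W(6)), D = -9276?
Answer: -69015977/109740 ≈ -628.90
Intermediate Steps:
W(c) = 3 + √2*√c (W(c) = 3 + √(c + c) = 3 + √(2*c) = 3 + √2*√c)
z(w) = -1/13
A = -10005 (A = 3 - (-9276 + 19284) = 3 - 1*10008 = 3 - 10008 = -10005)
q(y) = -1/13 + y (q(y) = y - 1/13 = -1/13 + y)
42776/q(-68) + A/17980 = 42776/(-1/13 - 68) - 10005/17980 = 42776/(-885/13) - 10005*1/17980 = 42776*(-13/885) - 69/124 = -556088/885 - 69/124 = -69015977/109740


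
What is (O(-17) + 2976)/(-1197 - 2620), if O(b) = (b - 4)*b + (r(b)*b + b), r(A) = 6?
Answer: -3214/3817 ≈ -0.84202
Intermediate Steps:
O(b) = 7*b + b*(-4 + b) (O(b) = (b - 4)*b + (6*b + b) = (-4 + b)*b + 7*b = b*(-4 + b) + 7*b = 7*b + b*(-4 + b))
(O(-17) + 2976)/(-1197 - 2620) = (-17*(3 - 17) + 2976)/(-1197 - 2620) = (-17*(-14) + 2976)/(-3817) = (238 + 2976)*(-1/3817) = 3214*(-1/3817) = -3214/3817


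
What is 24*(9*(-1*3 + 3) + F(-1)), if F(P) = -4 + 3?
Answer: -24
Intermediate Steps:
F(P) = -1
24*(9*(-1*3 + 3) + F(-1)) = 24*(9*(-1*3 + 3) - 1) = 24*(9*(-3 + 3) - 1) = 24*(9*0 - 1) = 24*(0 - 1) = 24*(-1) = -24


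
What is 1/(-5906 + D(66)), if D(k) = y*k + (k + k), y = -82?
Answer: -1/11186 ≈ -8.9397e-5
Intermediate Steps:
D(k) = -80*k (D(k) = -82*k + (k + k) = -82*k + 2*k = -80*k)
1/(-5906 + D(66)) = 1/(-5906 - 80*66) = 1/(-5906 - 5280) = 1/(-11186) = -1/11186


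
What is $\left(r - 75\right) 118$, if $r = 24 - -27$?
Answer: $-2832$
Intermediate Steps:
$r = 51$ ($r = 24 + 27 = 51$)
$\left(r - 75\right) 118 = \left(51 - 75\right) 118 = \left(-24\right) 118 = -2832$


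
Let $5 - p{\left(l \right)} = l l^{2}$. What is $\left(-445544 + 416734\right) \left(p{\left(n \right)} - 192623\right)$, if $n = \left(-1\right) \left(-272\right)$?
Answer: $585311623460$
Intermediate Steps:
$n = 272$
$p{\left(l \right)} = 5 - l^{3}$ ($p{\left(l \right)} = 5 - l l^{2} = 5 - l^{3}$)
$\left(-445544 + 416734\right) \left(p{\left(n \right)} - 192623\right) = \left(-445544 + 416734\right) \left(\left(5 - 272^{3}\right) - 192623\right) = - 28810 \left(\left(5 - 20123648\right) - 192623\right) = - 28810 \left(-20123643 - 192623\right) = \left(-28810\right) \left(-20316266\right) = 585311623460$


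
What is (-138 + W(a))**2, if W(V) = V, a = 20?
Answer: 13924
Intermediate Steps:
(-138 + W(a))**2 = (-138 + 20)**2 = (-118)**2 = 13924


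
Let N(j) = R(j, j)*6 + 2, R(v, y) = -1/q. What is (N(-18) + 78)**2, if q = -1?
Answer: 7396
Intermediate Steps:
R(v, y) = 1 (R(v, y) = -1/(-1) = -1*(-1) = 1)
N(j) = 8 (N(j) = 1*6 + 2 = 6 + 2 = 8)
(N(-18) + 78)**2 = (8 + 78)**2 = 86**2 = 7396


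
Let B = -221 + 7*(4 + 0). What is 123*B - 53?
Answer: -23792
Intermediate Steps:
B = -193 (B = -221 + 7*4 = -221 + 28 = -193)
123*B - 53 = 123*(-193) - 53 = -23739 - 53 = -23792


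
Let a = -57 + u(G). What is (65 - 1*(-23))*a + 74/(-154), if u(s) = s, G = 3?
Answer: -365941/77 ≈ -4752.5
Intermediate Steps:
a = -54 (a = -57 + 3 = -54)
(65 - 1*(-23))*a + 74/(-154) = (65 - 1*(-23))*(-54) + 74/(-154) = (65 + 23)*(-54) + 74*(-1/154) = 88*(-54) - 37/77 = -4752 - 37/77 = -365941/77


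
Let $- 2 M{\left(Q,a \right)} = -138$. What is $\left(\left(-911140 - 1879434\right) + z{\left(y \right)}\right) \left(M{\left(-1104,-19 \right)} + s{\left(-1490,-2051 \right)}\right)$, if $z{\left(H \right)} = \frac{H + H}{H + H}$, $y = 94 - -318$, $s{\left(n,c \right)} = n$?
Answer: $3965404233$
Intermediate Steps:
$M{\left(Q,a \right)} = 69$ ($M{\left(Q,a \right)} = \left(- \frac{1}{2}\right) \left(-138\right) = 69$)
$y = 412$ ($y = 94 + 318 = 412$)
$z{\left(H \right)} = 1$ ($z{\left(H \right)} = \frac{2 H}{2 H} = 2 H \frac{1}{2 H} = 1$)
$\left(\left(-911140 - 1879434\right) + z{\left(y \right)}\right) \left(M{\left(-1104,-19 \right)} + s{\left(-1490,-2051 \right)}\right) = \left(\left(-911140 - 1879434\right) + 1\right) \left(69 - 1490\right) = \left(-2790574 + 1\right) \left(-1421\right) = \left(-2790573\right) \left(-1421\right) = 3965404233$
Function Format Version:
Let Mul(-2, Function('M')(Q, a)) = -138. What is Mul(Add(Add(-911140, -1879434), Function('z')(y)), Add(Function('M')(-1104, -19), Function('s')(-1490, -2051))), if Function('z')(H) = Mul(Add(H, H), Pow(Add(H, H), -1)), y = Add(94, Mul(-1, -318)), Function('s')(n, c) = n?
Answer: 3965404233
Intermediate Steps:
Function('M')(Q, a) = 69 (Function('M')(Q, a) = Mul(Rational(-1, 2), -138) = 69)
y = 412 (y = Add(94, 318) = 412)
Function('z')(H) = 1 (Function('z')(H) = Mul(Mul(2, H), Pow(Mul(2, H), -1)) = Mul(Mul(2, H), Mul(Rational(1, 2), Pow(H, -1))) = 1)
Mul(Add(Add(-911140, -1879434), Function('z')(y)), Add(Function('M')(-1104, -19), Function('s')(-1490, -2051))) = Mul(Add(Add(-911140, -1879434), 1), Add(69, -1490)) = Mul(Add(-2790574, 1), -1421) = Mul(-2790573, -1421) = 3965404233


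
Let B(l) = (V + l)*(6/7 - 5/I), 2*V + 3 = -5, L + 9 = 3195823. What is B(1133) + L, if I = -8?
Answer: 179059291/56 ≈ 3.1975e+6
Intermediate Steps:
L = 3195814 (L = -9 + 3195823 = 3195814)
V = -4 (V = -3/2 + (½)*(-5) = -3/2 - 5/2 = -4)
B(l) = -83/14 + 83*l/56 (B(l) = (-4 + l)*(6/7 - 5/(-8)) = (-4 + l)*(6*(⅐) - 5*(-⅛)) = (-4 + l)*(6/7 + 5/8) = (-4 + l)*(83/56) = -83/14 + 83*l/56)
B(1133) + L = (-83/14 + (83/56)*1133) + 3195814 = (-83/14 + 94039/56) + 3195814 = 93707/56 + 3195814 = 179059291/56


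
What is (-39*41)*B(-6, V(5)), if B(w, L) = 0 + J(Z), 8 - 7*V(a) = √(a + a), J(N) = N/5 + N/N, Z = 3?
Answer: -12792/5 ≈ -2558.4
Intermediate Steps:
J(N) = 1 + N/5 (J(N) = N*(⅕) + 1 = N/5 + 1 = 1 + N/5)
V(a) = 8/7 - √2*√a/7 (V(a) = 8/7 - √(a + a)/7 = 8/7 - √2*√a/7)
B(w, L) = 8/5 (B(w, L) = 0 + (1 + (⅕)*3) = 0 + (1 + ⅗) = 0 + 8/5 = 8/5)
(-39*41)*B(-6, V(5)) = -39*41*(8/5) = -1599*8/5 = -12792/5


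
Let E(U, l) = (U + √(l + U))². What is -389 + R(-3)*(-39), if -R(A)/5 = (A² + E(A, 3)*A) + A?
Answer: -4484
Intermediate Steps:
E(U, l) = (U + √(U + l))²
R(A) = -5*A - 5*A² - 5*A*(A + √(3 + A))² (R(A) = -5*((A² + (A + √(A + 3))²*A) + A) = -5*((A² + (A + √(3 + A))²*A) + A) = -5*((A² + A*(A + √(3 + A))²) + A) = -5*(A + A² + A*(A + √(3 + A))²) = -5*A - 5*A² - 5*A*(A + √(3 + A))²)
-389 + R(-3)*(-39) = -389 - 5*(-3)*(1 - 3 + (-3 + √(3 - 3))²)*(-39) = -389 - 5*(-3)*(1 - 3 + (-3 + √0)²)*(-39) = -389 - 5*(-3)*(1 - 3 + (-3 + 0)²)*(-39) = -389 - 5*(-3)*(1 - 3 + (-3)²)*(-39) = -389 - 5*(-3)*(1 - 3 + 9)*(-39) = -389 - 5*(-3)*7*(-39) = -389 + 105*(-39) = -389 - 4095 = -4484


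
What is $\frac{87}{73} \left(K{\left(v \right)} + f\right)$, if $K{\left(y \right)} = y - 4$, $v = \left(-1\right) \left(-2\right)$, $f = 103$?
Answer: $\frac{8787}{73} \approx 120.37$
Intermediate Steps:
$v = 2$
$K{\left(y \right)} = -4 + y$
$\frac{87}{73} \left(K{\left(v \right)} + f\right) = \frac{87}{73} \left(\left(-4 + 2\right) + 103\right) = 87 \cdot \frac{1}{73} \left(-2 + 103\right) = \frac{87}{73} \cdot 101 = \frac{8787}{73}$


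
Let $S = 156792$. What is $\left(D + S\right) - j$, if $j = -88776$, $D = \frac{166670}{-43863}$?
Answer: $\frac{10771182514}{43863} \approx 2.4556 \cdot 10^{5}$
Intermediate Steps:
$D = - \frac{166670}{43863}$ ($D = 166670 \left(- \frac{1}{43863}\right) = - \frac{166670}{43863} \approx -3.7998$)
$\left(D + S\right) - j = \left(- \frac{166670}{43863} + 156792\right) - -88776 = \frac{6877200826}{43863} + 88776 = \frac{10771182514}{43863}$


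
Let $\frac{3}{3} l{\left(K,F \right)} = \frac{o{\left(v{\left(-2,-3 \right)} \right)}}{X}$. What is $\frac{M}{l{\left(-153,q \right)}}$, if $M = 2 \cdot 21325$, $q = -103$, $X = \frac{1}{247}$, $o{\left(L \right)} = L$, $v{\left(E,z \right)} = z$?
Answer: $- \frac{42650}{741} \approx -57.557$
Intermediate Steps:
$X = \frac{1}{247} \approx 0.0040486$
$l{\left(K,F \right)} = -741$ ($l{\left(K,F \right)} = - 3 \frac{1}{\frac{1}{247}} = \left(-3\right) 247 = -741$)
$M = 42650$
$\frac{M}{l{\left(-153,q \right)}} = \frac{42650}{-741} = 42650 \left(- \frac{1}{741}\right) = - \frac{42650}{741}$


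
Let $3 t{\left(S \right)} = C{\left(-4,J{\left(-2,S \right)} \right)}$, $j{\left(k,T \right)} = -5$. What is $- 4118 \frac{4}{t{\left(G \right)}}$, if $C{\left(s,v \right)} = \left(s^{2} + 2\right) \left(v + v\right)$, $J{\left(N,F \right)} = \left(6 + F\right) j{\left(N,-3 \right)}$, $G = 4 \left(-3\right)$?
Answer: $- \frac{2059}{45} \approx -45.756$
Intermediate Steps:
$G = -12$
$J{\left(N,F \right)} = -30 - 5 F$ ($J{\left(N,F \right)} = \left(6 + F\right) \left(-5\right) = -30 - 5 F$)
$C{\left(s,v \right)} = 2 v \left(2 + s^{2}\right)$ ($C{\left(s,v \right)} = \left(2 + s^{2}\right) 2 v = 2 v \left(2 + s^{2}\right)$)
$t{\left(S \right)} = -360 - 60 S$ ($t{\left(S \right)} = \frac{2 \left(-30 - 5 S\right) \left(2 + \left(-4\right)^{2}\right)}{3} = \frac{2 \left(-30 - 5 S\right) \left(2 + 16\right)}{3} = \frac{2 \left(-30 - 5 S\right) 18}{3} = \frac{-1080 - 180 S}{3} = -360 - 60 S$)
$- 4118 \frac{4}{t{\left(G \right)}} = - 4118 \frac{4}{-360 - -720} = - 4118 \frac{4}{-360 + 720} = - 4118 \cdot \frac{4}{360} = - 4118 \cdot 4 \cdot \frac{1}{360} = \left(-4118\right) \frac{1}{90} = - \frac{2059}{45}$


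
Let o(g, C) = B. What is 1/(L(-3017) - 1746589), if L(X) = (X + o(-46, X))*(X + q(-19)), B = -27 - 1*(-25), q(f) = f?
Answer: 1/7419095 ≈ 1.3479e-7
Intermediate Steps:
B = -2 (B = -27 + 25 = -2)
o(g, C) = -2
L(X) = (-19 + X)*(-2 + X) (L(X) = (X - 2)*(X - 19) = (-2 + X)*(-19 + X) = (-19 + X)*(-2 + X))
1/(L(-3017) - 1746589) = 1/((38 + (-3017)² - 21*(-3017)) - 1746589) = 1/((38 + 9102289 + 63357) - 1746589) = 1/(9165684 - 1746589) = 1/7419095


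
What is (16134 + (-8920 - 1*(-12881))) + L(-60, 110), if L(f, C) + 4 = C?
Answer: 20201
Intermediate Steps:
L(f, C) = -4 + C
(16134 + (-8920 - 1*(-12881))) + L(-60, 110) = (16134 + (-8920 - 1*(-12881))) + (-4 + 110) = (16134 + (-8920 + 12881)) + 106 = (16134 + 3961) + 106 = 20095 + 106 = 20201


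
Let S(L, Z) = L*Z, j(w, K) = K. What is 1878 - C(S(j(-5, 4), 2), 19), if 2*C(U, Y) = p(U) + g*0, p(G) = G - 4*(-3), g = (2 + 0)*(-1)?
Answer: 1868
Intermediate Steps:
g = -2 (g = 2*(-1) = -2)
p(G) = 12 + G (p(G) = G + 12 = 12 + G)
C(U, Y) = 6 + U/2 (C(U, Y) = ((12 + U) - 2*0)/2 = ((12 + U) + 0)/2 = (12 + U)/2 = 6 + U/2)
1878 - C(S(j(-5, 4), 2), 19) = 1878 - (6 + (4*2)/2) = 1878 - (6 + (1/2)*8) = 1878 - (6 + 4) = 1878 - 1*10 = 1878 - 10 = 1868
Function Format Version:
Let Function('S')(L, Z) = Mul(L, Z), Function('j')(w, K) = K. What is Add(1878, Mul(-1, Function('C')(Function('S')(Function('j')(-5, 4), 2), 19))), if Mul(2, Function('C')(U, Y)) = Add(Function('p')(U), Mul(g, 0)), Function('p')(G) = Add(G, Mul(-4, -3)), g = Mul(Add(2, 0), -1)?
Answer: 1868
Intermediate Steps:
g = -2 (g = Mul(2, -1) = -2)
Function('p')(G) = Add(12, G) (Function('p')(G) = Add(G, 12) = Add(12, G))
Function('C')(U, Y) = Add(6, Mul(Rational(1, 2), U)) (Function('C')(U, Y) = Mul(Rational(1, 2), Add(Add(12, U), Mul(-2, 0))) = Mul(Rational(1, 2), Add(Add(12, U), 0)) = Mul(Rational(1, 2), Add(12, U)) = Add(6, Mul(Rational(1, 2), U)))
Add(1878, Mul(-1, Function('C')(Function('S')(Function('j')(-5, 4), 2), 19))) = Add(1878, Mul(-1, Add(6, Mul(Rational(1, 2), Mul(4, 2))))) = Add(1878, Mul(-1, Add(6, Mul(Rational(1, 2), 8)))) = Add(1878, Mul(-1, Add(6, 4))) = Add(1878, Mul(-1, 10)) = Add(1878, -10) = 1868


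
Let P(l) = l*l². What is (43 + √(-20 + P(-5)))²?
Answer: (43 + I*√145)² ≈ 1704.0 + 1035.6*I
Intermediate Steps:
P(l) = l³
(43 + √(-20 + P(-5)))² = (43 + √(-20 + (-5)³))² = (43 + √(-20 - 125))² = (43 + √(-145))² = (43 + I*√145)²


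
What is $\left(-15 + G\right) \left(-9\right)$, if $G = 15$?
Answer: $0$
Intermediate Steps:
$\left(-15 + G\right) \left(-9\right) = \left(-15 + 15\right) \left(-9\right) = 0 \left(-9\right) = 0$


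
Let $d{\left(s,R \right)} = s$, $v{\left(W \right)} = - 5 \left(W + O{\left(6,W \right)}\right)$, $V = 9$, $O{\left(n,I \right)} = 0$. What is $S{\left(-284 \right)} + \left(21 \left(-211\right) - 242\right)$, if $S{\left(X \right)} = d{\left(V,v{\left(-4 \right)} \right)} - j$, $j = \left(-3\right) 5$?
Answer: $-4649$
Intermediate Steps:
$j = -15$
$v{\left(W \right)} = - 5 W$ ($v{\left(W \right)} = - 5 \left(W + 0\right) = - 5 W$)
$S{\left(X \right)} = 24$ ($S{\left(X \right)} = 9 - -15 = 9 + 15 = 24$)
$S{\left(-284 \right)} + \left(21 \left(-211\right) - 242\right) = 24 + \left(21 \left(-211\right) - 242\right) = 24 - 4673 = -4649$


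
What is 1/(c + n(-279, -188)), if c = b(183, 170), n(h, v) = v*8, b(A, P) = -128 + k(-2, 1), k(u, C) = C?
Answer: -1/1631 ≈ -0.00061312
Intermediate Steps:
b(A, P) = -127 (b(A, P) = -128 + 1 = -127)
n(h, v) = 8*v
c = -127
1/(c + n(-279, -188)) = 1/(-127 + 8*(-188)) = 1/(-127 - 1504) = 1/(-1631) = -1/1631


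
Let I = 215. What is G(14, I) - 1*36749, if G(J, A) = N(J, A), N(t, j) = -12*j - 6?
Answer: -39335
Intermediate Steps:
N(t, j) = -6 - 12*j
G(J, A) = -6 - 12*A
G(14, I) - 1*36749 = (-6 - 12*215) - 1*36749 = (-6 - 2580) - 36749 = -2586 - 36749 = -39335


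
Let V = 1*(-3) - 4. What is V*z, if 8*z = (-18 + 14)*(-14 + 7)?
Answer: -49/2 ≈ -24.500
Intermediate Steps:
V = -7 (V = -3 - 4 = -7)
z = 7/2 (z = ((-18 + 14)*(-14 + 7))/8 = (-4*(-7))/8 = (1/8)*28 = 7/2 ≈ 3.5000)
V*z = -7*7/2 = -49/2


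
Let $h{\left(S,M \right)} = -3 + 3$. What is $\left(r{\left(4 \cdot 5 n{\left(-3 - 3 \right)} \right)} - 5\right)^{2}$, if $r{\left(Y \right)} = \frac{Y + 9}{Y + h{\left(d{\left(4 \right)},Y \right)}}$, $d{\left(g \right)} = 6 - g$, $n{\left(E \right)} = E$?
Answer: $\frac{26569}{1600} \approx 16.606$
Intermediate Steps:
$h{\left(S,M \right)} = 0$
$r{\left(Y \right)} = \frac{9 + Y}{Y}$ ($r{\left(Y \right)} = \frac{Y + 9}{Y + 0} = \frac{9 + Y}{Y}$)
$\left(r{\left(4 \cdot 5 n{\left(-3 - 3 \right)} \right)} - 5\right)^{2} = \left(\frac{9 + 4 \cdot 5 \left(-3 - 3\right)}{4 \cdot 5 \left(-3 - 3\right)} - 5\right)^{2} = \left(\frac{9 + 20 \left(-6\right)}{20 \left(-6\right)} - 5\right)^{2} = \left(\frac{9 - 120}{-120} - 5\right)^{2} = \left(\left(- \frac{1}{120}\right) \left(-111\right) - 5\right)^{2} = \left(\frac{37}{40} - 5\right)^{2} = \left(- \frac{163}{40}\right)^{2} = \frac{26569}{1600}$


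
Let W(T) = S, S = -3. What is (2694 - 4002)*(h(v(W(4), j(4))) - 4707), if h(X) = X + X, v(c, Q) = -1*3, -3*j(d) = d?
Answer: 6164604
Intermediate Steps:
j(d) = -d/3
W(T) = -3
v(c, Q) = -3
h(X) = 2*X
(2694 - 4002)*(h(v(W(4), j(4))) - 4707) = (2694 - 4002)*(2*(-3) - 4707) = -1308*(-6 - 4707) = -1308*(-4713) = 6164604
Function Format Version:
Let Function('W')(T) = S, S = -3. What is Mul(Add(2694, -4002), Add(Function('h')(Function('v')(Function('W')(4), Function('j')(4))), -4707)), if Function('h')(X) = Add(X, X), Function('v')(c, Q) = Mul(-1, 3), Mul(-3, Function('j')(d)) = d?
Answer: 6164604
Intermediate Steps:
Function('j')(d) = Mul(Rational(-1, 3), d)
Function('W')(T) = -3
Function('v')(c, Q) = -3
Function('h')(X) = Mul(2, X)
Mul(Add(2694, -4002), Add(Function('h')(Function('v')(Function('W')(4), Function('j')(4))), -4707)) = Mul(Add(2694, -4002), Add(Mul(2, -3), -4707)) = Mul(-1308, Add(-6, -4707)) = Mul(-1308, -4713) = 6164604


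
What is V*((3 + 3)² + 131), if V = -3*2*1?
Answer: -1002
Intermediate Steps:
V = -6 (V = -6*1 = -6)
V*((3 + 3)² + 131) = -6*((3 + 3)² + 131) = -6*(6² + 131) = -6*(36 + 131) = -6*167 = -1002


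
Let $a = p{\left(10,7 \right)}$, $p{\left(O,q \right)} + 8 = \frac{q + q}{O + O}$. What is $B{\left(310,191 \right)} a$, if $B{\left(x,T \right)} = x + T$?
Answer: $- \frac{36573}{10} \approx -3657.3$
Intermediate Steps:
$B{\left(x,T \right)} = T + x$
$p{\left(O,q \right)} = -8 + \frac{q}{O}$ ($p{\left(O,q \right)} = -8 + \frac{q + q}{O + O} = -8 + \frac{2 q}{2 O} = -8 + 2 q \frac{1}{2 O} = -8 + \frac{q}{O}$)
$a = - \frac{73}{10}$ ($a = -8 + \frac{7}{10} = - \frac{73}{10} \approx -7.3$)
$B{\left(310,191 \right)} a = \left(191 + 310\right) \left(- \frac{73}{10}\right) = 501 \left(- \frac{73}{10}\right) = - \frac{36573}{10}$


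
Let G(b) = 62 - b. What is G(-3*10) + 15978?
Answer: 16070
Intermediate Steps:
G(-3*10) + 15978 = (62 - (-3)*10) + 15978 = (62 - 1*(-30)) + 15978 = (62 + 30) + 15978 = 92 + 15978 = 16070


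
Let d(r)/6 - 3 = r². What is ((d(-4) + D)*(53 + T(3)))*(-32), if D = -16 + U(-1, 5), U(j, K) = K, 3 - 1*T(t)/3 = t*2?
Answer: -145024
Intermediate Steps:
T(t) = 9 - 6*t (T(t) = 9 - 3*t*2 = 9 - 6*t)
D = -11 (D = -16 + 5 = -11)
d(r) = 18 + 6*r²
((d(-4) + D)*(53 + T(3)))*(-32) = (((18 + 6*(-4)²) - 11)*(53 + (9 - 6*3)))*(-32) = (((18 + 6*16) - 11)*(53 + (9 - 18)))*(-32) = (((18 + 96) - 11)*(53 - 9))*(-32) = ((114 - 11)*44)*(-32) = (103*44)*(-32) = 4532*(-32) = -145024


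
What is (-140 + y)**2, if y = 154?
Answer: 196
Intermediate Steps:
(-140 + y)**2 = (-140 + 154)**2 = 14**2 = 196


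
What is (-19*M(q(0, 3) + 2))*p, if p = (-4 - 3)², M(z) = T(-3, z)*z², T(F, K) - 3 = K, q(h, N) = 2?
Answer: -104272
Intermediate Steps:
T(F, K) = 3 + K
M(z) = z²*(3 + z) (M(z) = (3 + z)*z² = z²*(3 + z))
p = 49 (p = (-7)² = 49)
(-19*M(q(0, 3) + 2))*p = -19*(2 + 2)²*(3 + (2 + 2))*49 = -19*4²*(3 + 4)*49 = -304*7*49 = -19*112*49 = -2128*49 = -104272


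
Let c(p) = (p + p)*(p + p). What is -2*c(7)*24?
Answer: -9408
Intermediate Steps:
c(p) = 4*p² (c(p) = (2*p)*(2*p) = 4*p²)
-2*c(7)*24 = -8*7²*24 = -8*49*24 = -2*196*24 = -392*24 = -9408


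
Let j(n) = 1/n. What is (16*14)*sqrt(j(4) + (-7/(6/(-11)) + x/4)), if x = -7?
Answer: 224*sqrt(102)/3 ≈ 754.10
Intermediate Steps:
(16*14)*sqrt(j(4) + (-7/(6/(-11)) + x/4)) = (16*14)*sqrt(1/4 + (-7/(6/(-11)) - 7/4)) = 224*sqrt(1/4 + (-7/(6*(-1/11)) - 7*1/4)) = 224*sqrt(1/4 + (-7/(-6/11) - 7/4)) = 224*sqrt(1/4 + (-7*(-11/6) - 7/4)) = 224*sqrt(1/4 + (77/6 - 7/4)) = 224*sqrt(1/4 + 133/12) = 224*sqrt(34/3) = 224*(sqrt(102)/3) = 224*sqrt(102)/3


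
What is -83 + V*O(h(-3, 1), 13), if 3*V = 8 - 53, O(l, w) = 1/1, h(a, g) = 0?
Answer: -98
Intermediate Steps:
O(l, w) = 1
V = -15 (V = (8 - 53)/3 = (1/3)*(-45) = -15)
-83 + V*O(h(-3, 1), 13) = -83 - 15*1 = -83 - 15 = -98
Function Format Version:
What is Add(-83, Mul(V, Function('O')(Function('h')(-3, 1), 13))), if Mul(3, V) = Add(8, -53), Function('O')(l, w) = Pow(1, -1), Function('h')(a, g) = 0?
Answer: -98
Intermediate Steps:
Function('O')(l, w) = 1
V = -15 (V = Mul(Rational(1, 3), Add(8, -53)) = Mul(Rational(1, 3), -45) = -15)
Add(-83, Mul(V, Function('O')(Function('h')(-3, 1), 13))) = Add(-83, Mul(-15, 1)) = Add(-83, -15) = -98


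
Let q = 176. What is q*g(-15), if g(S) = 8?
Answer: 1408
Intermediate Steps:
q*g(-15) = 176*8 = 1408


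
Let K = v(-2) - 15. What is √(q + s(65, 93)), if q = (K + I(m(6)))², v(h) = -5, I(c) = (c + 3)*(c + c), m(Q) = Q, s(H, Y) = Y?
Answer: √7837 ≈ 88.527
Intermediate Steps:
I(c) = 2*c*(3 + c) (I(c) = (3 + c)*(2*c) = 2*c*(3 + c))
K = -20 (K = -5 - 15 = -20)
q = 7744 (q = (-20 + 2*6*(3 + 6))² = (-20 + 2*6*9)² = (-20 + 108)² = 88² = 7744)
√(q + s(65, 93)) = √(7744 + 93) = √7837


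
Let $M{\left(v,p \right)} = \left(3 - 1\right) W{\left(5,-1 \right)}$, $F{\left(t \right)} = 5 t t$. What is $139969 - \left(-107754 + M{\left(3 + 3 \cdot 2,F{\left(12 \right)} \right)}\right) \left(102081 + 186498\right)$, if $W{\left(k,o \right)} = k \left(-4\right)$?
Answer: $31107224695$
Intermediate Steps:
$F{\left(t \right)} = 5 t^{2}$
$W{\left(k,o \right)} = - 4 k$
$M{\left(v,p \right)} = -40$ ($M{\left(v,p \right)} = \left(3 - 1\right) \left(\left(-4\right) 5\right) = \left(3 - 1\right) \left(-20\right) = 2 \left(-20\right) = -40$)
$139969 - \left(-107754 + M{\left(3 + 3 \cdot 2,F{\left(12 \right)} \right)}\right) \left(102081 + 186498\right) = 139969 - \left(-107754 - 40\right) \left(102081 + 186498\right) = 139969 - \left(-107794\right) 288579 = 139969 - -31107084726 = 139969 + 31107084726 = 31107224695$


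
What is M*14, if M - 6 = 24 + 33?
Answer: 882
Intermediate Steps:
M = 63 (M = 6 + (24 + 33) = 6 + 57 = 63)
M*14 = 63*14 = 882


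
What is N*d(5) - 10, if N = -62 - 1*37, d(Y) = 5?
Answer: -505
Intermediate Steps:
N = -99 (N = -62 - 37 = -99)
N*d(5) - 10 = -99*5 - 10 = -495 - 10 = -505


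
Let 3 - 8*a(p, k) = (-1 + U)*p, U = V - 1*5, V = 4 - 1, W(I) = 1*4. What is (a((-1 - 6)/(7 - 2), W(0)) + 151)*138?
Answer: 208173/10 ≈ 20817.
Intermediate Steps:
W(I) = 4
V = 3
U = -2 (U = 3 - 1*5 = 3 - 5 = -2)
a(p, k) = 3/8 + 3*p/8 (a(p, k) = 3/8 - (-1 - 2)*p/8 = 3/8 - (-3)*p/8 = 3/8 + 3*p/8)
(a((-1 - 6)/(7 - 2), W(0)) + 151)*138 = ((3/8 + 3*((-1 - 6)/(7 - 2))/8) + 151)*138 = ((3/8 + 3*(-7/5)/8) + 151)*138 = ((3/8 + 3*(-7*⅕)/8) + 151)*138 = ((3/8 + (3/8)*(-7/5)) + 151)*138 = ((3/8 - 21/40) + 151)*138 = (-3/20 + 151)*138 = (3017/20)*138 = 208173/10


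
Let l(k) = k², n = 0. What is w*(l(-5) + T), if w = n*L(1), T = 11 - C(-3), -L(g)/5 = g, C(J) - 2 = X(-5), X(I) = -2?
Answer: 0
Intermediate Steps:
C(J) = 0 (C(J) = 2 - 2 = 0)
L(g) = -5*g
T = 11 (T = 11 - 1*0 = 11 + 0 = 11)
w = 0 (w = 0*(-5*1) = 0*(-5) = 0)
w*(l(-5) + T) = 0*((-5)² + 11) = 0*(25 + 11) = 0*36 = 0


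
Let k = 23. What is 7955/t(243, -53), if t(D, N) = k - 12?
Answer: 7955/11 ≈ 723.18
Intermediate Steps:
t(D, N) = 11 (t(D, N) = 23 - 12 = 11)
7955/t(243, -53) = 7955/11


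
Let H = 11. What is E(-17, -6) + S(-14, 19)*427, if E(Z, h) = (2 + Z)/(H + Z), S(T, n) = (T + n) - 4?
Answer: 859/2 ≈ 429.50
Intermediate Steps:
S(T, n) = -4 + T + n
E(Z, h) = (2 + Z)/(11 + Z)
E(-17, -6) + S(-14, 19)*427 = (2 - 17)/(11 - 17) + (-4 - 14 + 19)*427 = -15/(-6) + 1*427 = -⅙*(-15) + 427 = 5/2 + 427 = 859/2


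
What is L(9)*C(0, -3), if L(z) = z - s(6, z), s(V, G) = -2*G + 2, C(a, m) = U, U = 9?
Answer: 225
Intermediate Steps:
C(a, m) = 9
s(V, G) = 2 - 2*G
L(z) = -2 + 3*z (L(z) = z - (2 - 2*z) = z + (-2 + 2*z) = -2 + 3*z)
L(9)*C(0, -3) = (-2 + 3*9)*9 = (-2 + 27)*9 = 25*9 = 225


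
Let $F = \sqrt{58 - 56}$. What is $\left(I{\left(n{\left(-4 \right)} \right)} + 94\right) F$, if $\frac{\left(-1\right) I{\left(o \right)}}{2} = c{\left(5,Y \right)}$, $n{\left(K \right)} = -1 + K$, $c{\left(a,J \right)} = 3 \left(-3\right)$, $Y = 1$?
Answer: $112 \sqrt{2} \approx 158.39$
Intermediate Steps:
$c{\left(a,J \right)} = -9$
$I{\left(o \right)} = 18$ ($I{\left(o \right)} = \left(-2\right) \left(-9\right) = 18$)
$F = \sqrt{2} \approx 1.4142$
$\left(I{\left(n{\left(-4 \right)} \right)} + 94\right) F = \left(18 + 94\right) \sqrt{2} = 112 \sqrt{2}$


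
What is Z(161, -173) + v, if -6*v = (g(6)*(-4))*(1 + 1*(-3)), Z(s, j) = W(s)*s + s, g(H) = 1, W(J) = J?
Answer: 78242/3 ≈ 26081.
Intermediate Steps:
Z(s, j) = s + s² (Z(s, j) = s*s + s = s² + s = s + s²)
v = -4/3 (v = -1*(-4)*(1 + 1*(-3))/6 = -(-2)*(1 - 3)/3 = -(-2)*(-2)/3 = -⅙*8 = -4/3 ≈ -1.3333)
Z(161, -173) + v = 161*(1 + 161) - 4/3 = 161*162 - 4/3 = 26082 - 4/3 = 78242/3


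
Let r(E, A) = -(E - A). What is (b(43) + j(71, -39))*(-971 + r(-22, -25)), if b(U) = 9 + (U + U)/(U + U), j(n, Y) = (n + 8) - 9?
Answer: -77920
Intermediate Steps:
r(E, A) = A - E
j(n, Y) = -1 + n (j(n, Y) = (8 + n) - 9 = -1 + n)
b(U) = 10 (b(U) = 9 + (2*U)/((2*U)) = 9 + (2*U)*(1/(2*U)) = 9 + 1 = 10)
(b(43) + j(71, -39))*(-971 + r(-22, -25)) = (10 + (-1 + 71))*(-971 + (-25 - 1*(-22))) = (10 + 70)*(-971 + (-25 + 22)) = 80*(-971 - 3) = 80*(-974) = -77920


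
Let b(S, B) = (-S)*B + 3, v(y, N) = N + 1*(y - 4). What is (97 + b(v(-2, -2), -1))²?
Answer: 8464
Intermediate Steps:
v(y, N) = -4 + N + y (v(y, N) = N + 1*(-4 + y) = N + (-4 + y) = -4 + N + y)
b(S, B) = 3 - B*S (b(S, B) = -B*S + 3 = 3 - B*S)
(97 + b(v(-2, -2), -1))² = (97 + (3 - 1*(-1)*(-4 - 2 - 2)))² = (97 + (3 - 1*(-1)*(-8)))² = (97 + (3 - 8))² = (97 - 5)² = 92² = 8464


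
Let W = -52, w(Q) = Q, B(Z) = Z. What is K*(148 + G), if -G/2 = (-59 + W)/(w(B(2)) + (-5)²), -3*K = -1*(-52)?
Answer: -73112/27 ≈ -2707.9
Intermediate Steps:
K = -52/3 (K = -(-1)*(-52)/3 = -⅓*52 = -52/3 ≈ -17.333)
G = 74/9 (G = -2*(-59 - 52)/(2 + (-5)²) = -(-222)/(2 + 25) = -(-222)/27 = -2*(-37/9) = 74/9 ≈ 8.2222)
K*(148 + G) = -52*(148 + 74/9)/3 = -52/3*1406/9 = -73112/27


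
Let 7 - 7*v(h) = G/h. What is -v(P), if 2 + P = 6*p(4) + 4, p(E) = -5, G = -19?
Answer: -177/196 ≈ -0.90306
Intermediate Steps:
P = -28 (P = -2 + (6*(-5) + 4) = -2 + (-30 + 4) = -2 - 26 = -28)
v(h) = 1 + 19/(7*h) (v(h) = 1 - (-19)/(7*h) = 1 + 19/(7*h))
-v(P) = -(19/7 - 28)/(-28) = -(-1)*(-177)/(28*7) = -1*177/196 = -177/196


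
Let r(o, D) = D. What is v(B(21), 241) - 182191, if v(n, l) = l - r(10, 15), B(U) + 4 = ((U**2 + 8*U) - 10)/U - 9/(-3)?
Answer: -181965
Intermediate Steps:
B(U) = -1 + (-10 + U**2 + 8*U)/U (B(U) = -4 + (((U**2 + 8*U) - 10)/U - 9/(-3)) = -4 + ((-10 + U**2 + 8*U)/U - 9*(-1/3)) = -4 + ((-10 + U**2 + 8*U)/U + 3) = -4 + (3 + (-10 + U**2 + 8*U)/U) = -1 + (-10 + U**2 + 8*U)/U)
v(n, l) = -15 + l (v(n, l) = l - 1*15 = l - 15 = -15 + l)
v(B(21), 241) - 182191 = (-15 + 241) - 182191 = 226 - 182191 = -181965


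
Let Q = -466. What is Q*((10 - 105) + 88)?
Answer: 3262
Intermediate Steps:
Q*((10 - 105) + 88) = -466*((10 - 105) + 88) = -466*(-95 + 88) = -466*(-7) = 3262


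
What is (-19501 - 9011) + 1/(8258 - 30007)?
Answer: -620107489/21749 ≈ -28512.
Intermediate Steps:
(-19501 - 9011) + 1/(8258 - 30007) = -28512 + 1/(-21749) = -28512 - 1/21749 = -620107489/21749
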